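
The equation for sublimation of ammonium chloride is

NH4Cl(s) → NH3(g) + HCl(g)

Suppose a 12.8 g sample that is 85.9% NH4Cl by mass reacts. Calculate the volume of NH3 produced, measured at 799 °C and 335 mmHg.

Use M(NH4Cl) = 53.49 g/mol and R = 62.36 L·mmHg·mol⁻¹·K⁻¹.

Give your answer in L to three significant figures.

41.0 L

mass of NH4Cl = 12.8 × 85.9/100 = 11.00 g
n(NH4Cl) = 11.00 / 53.49 = 0.2056 mol
n(NH3) = (1/1) × 0.2056 = 0.2056 mol
V = nRT/P = 0.2056 × 62.36 × 1072.15 / 335 = 41.03 L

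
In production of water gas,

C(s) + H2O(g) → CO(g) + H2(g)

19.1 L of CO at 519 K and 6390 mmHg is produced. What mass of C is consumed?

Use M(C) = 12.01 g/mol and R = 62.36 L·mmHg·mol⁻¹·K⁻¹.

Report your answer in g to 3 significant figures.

n(CO) = PV/RT = (6390 × 19.1) / (62.36 × 519) = 3.771 mol
n(C) = (1/1) × 3.771 = 3.771 mol
m(C) = 3.771 × 12.01 = 45.29 g

45.3 g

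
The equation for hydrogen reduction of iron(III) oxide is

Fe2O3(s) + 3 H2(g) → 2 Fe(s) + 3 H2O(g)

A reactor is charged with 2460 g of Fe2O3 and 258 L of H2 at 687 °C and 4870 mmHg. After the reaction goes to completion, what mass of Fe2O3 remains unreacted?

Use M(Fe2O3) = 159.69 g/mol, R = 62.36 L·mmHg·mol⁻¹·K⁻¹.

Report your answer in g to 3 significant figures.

1340 g

n(Fe2O3) = 2460 / 159.69 = 15.40 mol
n(H2) = PV/RT = (4870 × 258) / (62.36 × 960.15) = 20.98 mol
For 15.40 mol Fe2O3, stoichiometry requires (3/1) × 15.40 = 46.20 mol H2; 20.98 mol is available, so H2 is limiting.
n(Fe2O3) consumed = (1/3) × 20.98 = 6.993 mol; remaining = 15.40 − 6.993 = 8.407 mol
m(Fe2O3) = 8.407 × 159.69 = 1343 g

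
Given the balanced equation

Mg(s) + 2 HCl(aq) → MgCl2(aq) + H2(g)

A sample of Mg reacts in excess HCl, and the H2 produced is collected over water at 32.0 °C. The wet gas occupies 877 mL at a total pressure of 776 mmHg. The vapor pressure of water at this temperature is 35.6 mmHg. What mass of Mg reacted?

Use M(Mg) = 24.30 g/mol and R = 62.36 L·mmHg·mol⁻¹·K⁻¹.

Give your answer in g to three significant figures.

0.829 g

P(H2) = 776 − 35.6 = 740.4 mmHg
n(H2) = PV/RT = (740.4 × 0.8770) / (62.36 × 305.15) = 0.03412 mol
n(Mg) = (1/1) × 0.03412 = 0.03412 mol
m(Mg) = 0.03412 × 24.30 = 0.8291 g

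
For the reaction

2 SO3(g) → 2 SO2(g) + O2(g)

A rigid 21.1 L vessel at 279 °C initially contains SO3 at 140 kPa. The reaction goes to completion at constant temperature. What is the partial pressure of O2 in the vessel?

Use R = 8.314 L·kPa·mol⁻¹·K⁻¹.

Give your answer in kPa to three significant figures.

n(SO3)₀ = PV/RT = (140 × 21.1) / (8.314 × 552.15) = 0.6435 mol
n(O2) = (1/2) × 0.6435 = 0.3217 mol
P(O2) = nRT/V = 0.3217 × 8.314 × 552.15 / 21.1 = 69.99 kPa

70.0 kPa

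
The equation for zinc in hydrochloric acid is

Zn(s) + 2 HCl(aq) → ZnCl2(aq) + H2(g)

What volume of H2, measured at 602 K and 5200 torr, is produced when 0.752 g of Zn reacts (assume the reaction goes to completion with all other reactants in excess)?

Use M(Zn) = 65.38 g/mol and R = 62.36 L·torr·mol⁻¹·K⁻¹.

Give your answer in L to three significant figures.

n(Zn) = 0.7520 / 65.38 = 0.01150 mol
n(H2) = (1/1) × 0.01150 = 0.01150 mol
V = nRT/P = 0.01150 × 62.36 × 602 / 5200 = 0.08302 L

0.0830 L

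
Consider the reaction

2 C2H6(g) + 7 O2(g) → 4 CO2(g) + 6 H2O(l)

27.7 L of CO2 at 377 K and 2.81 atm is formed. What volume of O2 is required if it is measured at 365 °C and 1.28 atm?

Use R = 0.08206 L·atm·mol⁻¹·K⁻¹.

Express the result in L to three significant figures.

n(CO2) = PV/RT = (2.81 × 27.7) / (0.08206 × 377) = 2.516 mol
n(O2) = (7/4) × 2.516 = 4.403 mol
V = nRT/P = 4.403 × 0.08206 × 638.15 / 1.28 = 180.1 L

180 L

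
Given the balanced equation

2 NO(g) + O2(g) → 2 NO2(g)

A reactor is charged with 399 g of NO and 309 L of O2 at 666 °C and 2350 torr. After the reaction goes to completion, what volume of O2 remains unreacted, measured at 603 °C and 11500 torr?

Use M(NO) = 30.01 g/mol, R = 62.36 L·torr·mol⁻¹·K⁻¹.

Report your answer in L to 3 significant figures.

27.3 L

n(NO) = 399 / 30.01 = 13.30 mol
n(O2) = PV/RT = (2350 × 309) / (62.36 × 939.15) = 12.40 mol
For 13.30 mol NO, stoichiometry requires (1/2) × 13.30 = 6.650 mol O2; 12.40 mol is available, so NO is limiting.
n(O2) consumed = (1/2) × 13.30 = 6.650 mol; remaining = 12.40 − 6.650 = 5.750 mol
V(O2) = nRT/P = 5.750 × 62.36 × 876.15 / 11500 = 27.32 L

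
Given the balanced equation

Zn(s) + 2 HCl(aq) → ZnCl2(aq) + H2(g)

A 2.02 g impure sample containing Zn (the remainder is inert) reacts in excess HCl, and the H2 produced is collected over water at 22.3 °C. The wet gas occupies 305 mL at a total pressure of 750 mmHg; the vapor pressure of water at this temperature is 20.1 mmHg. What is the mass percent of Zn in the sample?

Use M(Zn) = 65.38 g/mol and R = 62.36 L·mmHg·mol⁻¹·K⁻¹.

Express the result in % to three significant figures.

P(H2) = 750 − 20.1 = 729.9 mmHg
n(H2) = PV/RT = (729.9 × 0.3050) / (62.36 × 295.45) = 0.01208 mol
n(Zn) = (1/1) × 0.01208 = 0.01208 mol
m(Zn) = 0.01208 × 65.38 = 0.7898 g
%Zn = 0.7898 / 2.02 × 100 = 39.10%

39.1 %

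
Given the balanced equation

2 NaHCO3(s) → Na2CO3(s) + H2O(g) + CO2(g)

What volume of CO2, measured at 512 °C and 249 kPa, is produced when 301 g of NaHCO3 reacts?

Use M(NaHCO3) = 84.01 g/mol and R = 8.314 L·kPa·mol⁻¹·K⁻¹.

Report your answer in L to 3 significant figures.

47.0 L

n(NaHCO3) = 301.0 / 84.01 = 3.583 mol
n(CO2) = (1/2) × 3.583 = 1.792 mol
V = nRT/P = 1.792 × 8.314 × 785.15 / 249 = 46.98 L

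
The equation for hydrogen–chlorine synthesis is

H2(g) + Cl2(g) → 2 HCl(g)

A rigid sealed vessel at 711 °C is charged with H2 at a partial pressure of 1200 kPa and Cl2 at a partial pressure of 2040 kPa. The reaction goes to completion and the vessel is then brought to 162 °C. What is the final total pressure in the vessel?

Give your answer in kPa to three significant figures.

With V and T fixed, P_i ∝ n_i, so the mole ratios apply directly to partial pressures at 711 °C.
P(Cl2) required for 1200 kPa of H2 = (1/1) × 1200 = 1200 kPa; available 2040 kPa, so H2 is limiting.
P(Cl2) remaining = 2040 − (1/1) × 1200 = 840.0 kPa
P(gaseous products) = (2)/1 × 1200 = 2400 kPa
P_total at 711 °C = 840.0 + 2400 = 3240 kPa
Scaling to 162 °C: P = 3240 × 435.15/984.15 = 1433 kPa

1430 kPa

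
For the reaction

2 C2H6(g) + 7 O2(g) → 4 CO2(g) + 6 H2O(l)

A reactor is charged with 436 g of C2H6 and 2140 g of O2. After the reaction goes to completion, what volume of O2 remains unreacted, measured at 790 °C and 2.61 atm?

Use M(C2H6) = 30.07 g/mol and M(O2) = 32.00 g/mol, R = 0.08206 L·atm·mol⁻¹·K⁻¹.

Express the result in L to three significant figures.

539 L

n(C2H6) = 436 / 30.07 = 14.50 mol
n(O2) = 2140 / 32.00 = 66.88 mol
For 14.50 mol C2H6, stoichiometry requires (7/2) × 14.50 = 50.75 mol O2; 66.88 mol is available, so C2H6 is limiting.
n(O2) consumed = (7/2) × 14.50 = 50.75 mol; remaining = 66.88 − 50.75 = 16.13 mol
V(O2) = nRT/P = 16.13 × 0.08206 × 1063.15 / 2.61 = 539.2 L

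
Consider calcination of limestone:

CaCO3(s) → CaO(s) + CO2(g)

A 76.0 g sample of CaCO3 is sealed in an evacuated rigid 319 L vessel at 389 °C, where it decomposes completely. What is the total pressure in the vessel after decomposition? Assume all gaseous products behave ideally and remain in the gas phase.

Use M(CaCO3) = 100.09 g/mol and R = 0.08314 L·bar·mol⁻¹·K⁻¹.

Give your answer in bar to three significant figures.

n(CaCO3) = 76.0 / 100.09 = 0.7593 mol
n(gas produced) = (1/1) × 0.7593 = 0.7593 mol
P = nRT/V = 0.7593 × 0.08314 × 662.15 / 319 = 0.1310 bar

0.131 bar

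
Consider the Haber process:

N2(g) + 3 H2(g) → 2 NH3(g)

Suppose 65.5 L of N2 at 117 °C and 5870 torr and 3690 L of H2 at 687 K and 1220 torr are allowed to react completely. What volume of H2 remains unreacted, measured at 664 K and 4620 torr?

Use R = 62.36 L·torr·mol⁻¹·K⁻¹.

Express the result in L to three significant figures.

n(N2) = PV/RT = (5870 × 65.5) / (62.36 × 390.15) = 15.80 mol
n(H2) = PV/RT = (1220 × 3690) / (62.36 × 687) = 105.1 mol
For 15.80 mol N2, stoichiometry requires (3/1) × 15.80 = 47.40 mol H2; 105.1 mol is available, so N2 is limiting.
n(H2) consumed = (3/1) × 15.80 = 47.40 mol; remaining = 105.1 − 47.40 = 57.70 mol
V(H2) = nRT/P = 57.70 × 62.36 × 664 / 4620 = 517.1 L

517 L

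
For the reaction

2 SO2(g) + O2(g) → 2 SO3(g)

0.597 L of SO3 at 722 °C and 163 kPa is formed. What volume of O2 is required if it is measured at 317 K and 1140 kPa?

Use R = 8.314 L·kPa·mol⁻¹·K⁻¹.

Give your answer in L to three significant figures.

0.0136 L

n(SO3) = PV/RT = (163 × 0.597) / (8.314 × 995.15) = 0.01176 mol
n(O2) = (1/2) × 0.01176 = 0.005880 mol
V = nRT/P = 0.005880 × 8.314 × 317 / 1140 = 0.01359 L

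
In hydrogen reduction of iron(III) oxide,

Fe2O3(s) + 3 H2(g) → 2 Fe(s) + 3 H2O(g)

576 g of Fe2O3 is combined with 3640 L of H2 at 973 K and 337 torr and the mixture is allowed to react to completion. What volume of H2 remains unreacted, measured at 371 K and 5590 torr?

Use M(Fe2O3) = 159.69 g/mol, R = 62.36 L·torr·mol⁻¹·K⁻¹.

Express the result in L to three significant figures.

38.9 L

n(Fe2O3) = 576 / 159.69 = 3.607 mol
n(H2) = PV/RT = (337 × 3640) / (62.36 × 973) = 20.22 mol
For 3.607 mol Fe2O3, stoichiometry requires (3/1) × 3.607 = 10.82 mol H2; 20.22 mol is available, so Fe2O3 is limiting.
n(H2) consumed = (3/1) × 3.607 = 10.82 mol; remaining = 20.22 − 10.82 = 9.400 mol
V(H2) = nRT/P = 9.400 × 62.36 × 371 / 5590 = 38.90 L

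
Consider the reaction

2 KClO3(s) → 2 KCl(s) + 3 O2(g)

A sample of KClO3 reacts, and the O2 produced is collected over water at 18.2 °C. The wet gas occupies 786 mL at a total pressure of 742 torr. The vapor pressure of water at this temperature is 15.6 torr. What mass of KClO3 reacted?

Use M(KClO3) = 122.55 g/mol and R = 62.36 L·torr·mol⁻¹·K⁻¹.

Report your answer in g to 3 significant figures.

P(O2) = 742 − 15.6 = 726.4 torr
n(O2) = PV/RT = (726.4 × 0.7860) / (62.36 × 291.35) = 0.03143 mol
n(KClO3) = (2/3) × 0.03143 = 0.02095 mol
m(KClO3) = 0.02095 × 122.55 = 2.567 g

2.57 g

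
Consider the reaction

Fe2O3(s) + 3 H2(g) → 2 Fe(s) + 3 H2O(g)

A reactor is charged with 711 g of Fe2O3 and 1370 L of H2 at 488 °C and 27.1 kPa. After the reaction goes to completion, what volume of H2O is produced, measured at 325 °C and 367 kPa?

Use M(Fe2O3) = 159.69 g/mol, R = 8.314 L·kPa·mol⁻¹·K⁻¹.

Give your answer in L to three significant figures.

n(Fe2O3) = 711 / 159.69 = 4.452 mol
n(H2) = PV/RT = (27.1 × 1370) / (8.314 × 761.15) = 5.867 mol
For 4.452 mol Fe2O3, stoichiometry requires (3/1) × 4.452 = 13.36 mol H2; 5.867 mol is available, so H2 is limiting.
n(H2O) = (3/3) × 5.867 = 5.867 mol
V(H2O) = nRT/P = 5.867 × 8.314 × 598.15 / 367 = 79.50 L

79.5 L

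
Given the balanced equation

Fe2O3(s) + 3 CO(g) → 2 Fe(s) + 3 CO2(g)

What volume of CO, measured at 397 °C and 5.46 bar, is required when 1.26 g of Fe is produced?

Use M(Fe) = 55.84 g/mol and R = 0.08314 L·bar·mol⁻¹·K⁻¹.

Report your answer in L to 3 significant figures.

0.345 L

n(Fe) = 1.260 / 55.84 = 0.02256 mol
n(CO) = (3/2) × 0.02256 = 0.03384 mol
V = nRT/P = 0.03384 × 0.08314 × 670.15 / 5.46 = 0.3453 L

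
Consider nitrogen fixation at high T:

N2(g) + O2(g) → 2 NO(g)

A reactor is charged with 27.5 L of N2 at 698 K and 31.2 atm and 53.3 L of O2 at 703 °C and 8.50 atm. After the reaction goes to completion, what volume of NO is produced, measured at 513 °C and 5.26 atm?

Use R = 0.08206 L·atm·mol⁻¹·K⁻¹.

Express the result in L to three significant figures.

139 L

n(N2) = PV/RT = (31.2 × 27.5) / (0.08206 × 698) = 14.98 mol
n(O2) = PV/RT = (8.50 × 53.3) / (0.08206 × 976.15) = 5.656 mol
For 14.98 mol N2, stoichiometry requires (1/1) × 14.98 = 14.98 mol O2; 5.656 mol is available, so O2 is limiting.
n(NO) = (2/1) × 5.656 = 11.31 mol
V(NO) = nRT/P = 11.31 × 0.08206 × 786.15 / 5.26 = 138.7 L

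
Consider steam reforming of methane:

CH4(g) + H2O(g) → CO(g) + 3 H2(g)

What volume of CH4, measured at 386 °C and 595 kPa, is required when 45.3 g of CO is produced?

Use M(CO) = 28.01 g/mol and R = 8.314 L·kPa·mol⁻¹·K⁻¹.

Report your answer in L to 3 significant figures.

n(CO) = 45.30 / 28.01 = 1.617 mol
n(CH4) = (1/1) × 1.617 = 1.617 mol
V = nRT/P = 1.617 × 8.314 × 659.15 / 595 = 14.89 L

14.9 L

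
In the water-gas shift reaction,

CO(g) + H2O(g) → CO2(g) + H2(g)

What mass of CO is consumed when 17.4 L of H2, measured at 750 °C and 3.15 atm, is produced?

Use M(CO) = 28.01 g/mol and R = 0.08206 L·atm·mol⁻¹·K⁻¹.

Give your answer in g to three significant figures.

n(H2) = PV/RT = (3.15 × 17.4) / (0.08206 × 1023.15) = 0.6528 mol
n(CO) = (1/1) × 0.6528 = 0.6528 mol
m(CO) = 0.6528 × 28.01 = 18.28 g

18.3 g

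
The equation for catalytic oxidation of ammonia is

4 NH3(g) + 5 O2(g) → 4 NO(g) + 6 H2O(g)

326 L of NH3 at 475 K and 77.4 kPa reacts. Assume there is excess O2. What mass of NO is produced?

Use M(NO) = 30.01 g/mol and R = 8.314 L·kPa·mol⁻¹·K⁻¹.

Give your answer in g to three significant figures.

n(NH3) = PV/RT = (77.4 × 326) / (8.314 × 475) = 6.389 mol
n(NO) = (4/4) × 6.389 = 6.389 mol
m(NO) = 6.389 × 30.01 = 191.7 g

192 g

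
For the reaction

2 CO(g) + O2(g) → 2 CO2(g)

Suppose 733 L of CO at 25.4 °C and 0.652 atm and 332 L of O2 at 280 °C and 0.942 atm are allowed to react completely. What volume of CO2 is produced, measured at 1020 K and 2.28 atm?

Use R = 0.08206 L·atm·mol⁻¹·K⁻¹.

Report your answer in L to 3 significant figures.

n(CO) = PV/RT = (0.652 × 733) / (0.08206 × 298.55) = 19.51 mol
n(O2) = PV/RT = (0.942 × 332) / (0.08206 × 553.15) = 6.890 mol
For 19.51 mol CO, stoichiometry requires (1/2) × 19.51 = 9.755 mol O2; 6.890 mol is available, so O2 is limiting.
n(CO2) = (2/1) × 6.890 = 13.78 mol
V(CO2) = nRT/P = 13.78 × 0.08206 × 1020 / 2.28 = 505.9 L

506 L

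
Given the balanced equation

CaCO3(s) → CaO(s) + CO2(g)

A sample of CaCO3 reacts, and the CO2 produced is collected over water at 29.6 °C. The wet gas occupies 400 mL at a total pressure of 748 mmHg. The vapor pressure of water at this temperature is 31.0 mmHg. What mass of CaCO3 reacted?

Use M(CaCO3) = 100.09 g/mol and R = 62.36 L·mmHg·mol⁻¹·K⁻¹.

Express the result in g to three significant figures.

1.52 g

P(CO2) = 748 − 31.0 = 717.0 mmHg
n(CO2) = PV/RT = (717.0 × 0.4000) / (62.36 × 302.75) = 0.01519 mol
n(CaCO3) = (1/1) × 0.01519 = 0.01519 mol
m(CaCO3) = 0.01519 × 100.09 = 1.520 g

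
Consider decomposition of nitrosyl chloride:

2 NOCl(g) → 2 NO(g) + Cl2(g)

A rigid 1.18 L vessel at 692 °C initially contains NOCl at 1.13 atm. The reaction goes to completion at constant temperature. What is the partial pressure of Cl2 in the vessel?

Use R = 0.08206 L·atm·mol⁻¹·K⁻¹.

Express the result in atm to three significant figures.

0.565 atm

n(NOCl)₀ = PV/RT = (1.13 × 1.18) / (0.08206 × 965.15) = 0.01684 mol
n(Cl2) = (1/2) × 0.01684 = 0.008420 mol
P(Cl2) = nRT/V = 0.008420 × 0.08206 × 965.15 / 1.18 = 0.5651 atm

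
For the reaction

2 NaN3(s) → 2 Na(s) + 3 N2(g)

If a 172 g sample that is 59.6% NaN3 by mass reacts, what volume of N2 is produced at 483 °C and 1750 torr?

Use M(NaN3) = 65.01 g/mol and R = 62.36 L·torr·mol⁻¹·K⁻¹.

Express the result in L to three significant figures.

mass of NaN3 = 172 × 59.6/100 = 102.5 g
n(NaN3) = 102.5 / 65.01 = 1.577 mol
n(N2) = (3/2) × 1.577 = 2.365 mol
V = nRT/P = 2.365 × 62.36 × 756.15 / 1750 = 63.72 L

63.7 L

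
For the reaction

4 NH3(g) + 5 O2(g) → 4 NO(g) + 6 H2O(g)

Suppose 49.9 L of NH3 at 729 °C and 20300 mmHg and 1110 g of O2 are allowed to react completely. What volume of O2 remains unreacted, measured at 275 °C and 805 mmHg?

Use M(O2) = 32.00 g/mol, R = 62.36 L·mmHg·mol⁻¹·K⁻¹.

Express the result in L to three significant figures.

613 L

n(NH3) = PV/RT = (20300 × 49.9) / (62.36 × 1002.15) = 16.21 mol
n(O2) = 1110 / 32.00 = 34.69 mol
For 16.21 mol NH3, stoichiometry requires (5/4) × 16.21 = 20.26 mol O2; 34.69 mol is available, so NH3 is limiting.
n(O2) consumed = (5/4) × 16.21 = 20.26 mol; remaining = 34.69 − 20.26 = 14.43 mol
V(O2) = nRT/P = 14.43 × 62.36 × 548.15 / 805 = 612.7 L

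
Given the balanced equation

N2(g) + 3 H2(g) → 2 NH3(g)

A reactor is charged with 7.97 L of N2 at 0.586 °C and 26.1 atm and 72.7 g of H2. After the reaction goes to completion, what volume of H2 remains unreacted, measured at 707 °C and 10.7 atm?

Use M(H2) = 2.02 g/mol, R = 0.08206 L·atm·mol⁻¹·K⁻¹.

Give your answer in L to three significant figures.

61.7 L

n(N2) = PV/RT = (26.1 × 7.97) / (0.08206 × 273.736) = 9.261 mol
n(H2) = 72.7 / 2.02 = 35.99 mol
For 9.261 mol N2, stoichiometry requires (3/1) × 9.261 = 27.78 mol H2; 35.99 mol is available, so N2 is limiting.
n(H2) consumed = (3/1) × 9.261 = 27.78 mol; remaining = 35.99 − 27.78 = 8.210 mol
V(H2) = nRT/P = 8.210 × 0.08206 × 980.15 / 10.7 = 61.71 L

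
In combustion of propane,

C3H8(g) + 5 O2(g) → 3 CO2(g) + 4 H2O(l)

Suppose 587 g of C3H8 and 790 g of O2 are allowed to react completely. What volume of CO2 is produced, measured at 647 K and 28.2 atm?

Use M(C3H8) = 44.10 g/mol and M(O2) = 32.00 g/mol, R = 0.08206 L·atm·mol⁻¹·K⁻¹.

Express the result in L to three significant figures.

27.9 L

n(C3H8) = 587 / 44.10 = 13.31 mol
n(O2) = 790 / 32.00 = 24.69 mol
For 13.31 mol C3H8, stoichiometry requires (5/1) × 13.31 = 66.55 mol O2; 24.69 mol is available, so O2 is limiting.
n(CO2) = (3/5) × 24.69 = 14.81 mol
V(CO2) = nRT/P = 14.81 × 0.08206 × 647 / 28.2 = 27.88 L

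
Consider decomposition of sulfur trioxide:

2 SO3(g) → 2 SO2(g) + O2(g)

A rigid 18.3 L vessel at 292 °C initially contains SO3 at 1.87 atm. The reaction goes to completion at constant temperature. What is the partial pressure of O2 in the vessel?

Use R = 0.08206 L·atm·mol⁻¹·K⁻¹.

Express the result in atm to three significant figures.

0.935 atm

n(SO3)₀ = PV/RT = (1.87 × 18.3) / (0.08206 × 565.15) = 0.7379 mol
n(O2) = (1/2) × 0.7379 = 0.3690 mol
P(O2) = nRT/V = 0.3690 × 0.08206 × 565.15 / 18.3 = 0.9351 atm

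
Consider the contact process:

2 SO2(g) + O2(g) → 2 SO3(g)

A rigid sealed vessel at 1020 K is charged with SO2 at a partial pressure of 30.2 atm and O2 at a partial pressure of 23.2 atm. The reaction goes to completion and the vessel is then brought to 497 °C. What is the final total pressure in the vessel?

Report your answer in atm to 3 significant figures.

Because the vessel is rigid and T is held at 1020 K, work the stoichiometry in partial pressures (P_i = n_iRT/V).
P(O2) required for 30.2 atm of SO2 = (1/2) × 30.2 = 15.10 atm; available 23.2 atm, so SO2 is limiting.
P(O2) remaining = 23.2 − (1/2) × 30.2 = 8.100 atm
P(gaseous products) = (2)/2 × 30.2 = 30.20 atm
P_total at 1020 K = 8.100 + 30.20 = 38.30 atm
Scaling to 497 °C: P = 38.30 × 770.15/1020 = 28.92 atm

28.9 atm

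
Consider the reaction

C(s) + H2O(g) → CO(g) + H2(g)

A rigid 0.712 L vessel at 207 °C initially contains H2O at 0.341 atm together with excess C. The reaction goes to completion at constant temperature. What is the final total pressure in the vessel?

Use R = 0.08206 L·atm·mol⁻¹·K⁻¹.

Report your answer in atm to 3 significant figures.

0.682 atm

At constant T and V, P ∝ n(gas): 1 mol gas → 2 mol gas.
P_final = (2/1) × 0.341 = 0.6820 atm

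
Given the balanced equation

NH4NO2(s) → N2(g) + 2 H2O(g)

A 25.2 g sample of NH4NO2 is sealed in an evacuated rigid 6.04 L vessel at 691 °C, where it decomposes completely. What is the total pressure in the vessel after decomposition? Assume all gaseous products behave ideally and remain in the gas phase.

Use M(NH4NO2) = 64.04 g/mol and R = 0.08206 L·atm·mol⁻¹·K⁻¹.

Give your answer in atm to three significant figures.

15.5 atm

n(NH4NO2) = 25.2 / 64.04 = 0.3935 mol
n(gas produced) = (3/1) × 0.3935 = 1.181 mol
P = nRT/V = 1.181 × 0.08206 × 964.15 / 6.04 = 15.47 atm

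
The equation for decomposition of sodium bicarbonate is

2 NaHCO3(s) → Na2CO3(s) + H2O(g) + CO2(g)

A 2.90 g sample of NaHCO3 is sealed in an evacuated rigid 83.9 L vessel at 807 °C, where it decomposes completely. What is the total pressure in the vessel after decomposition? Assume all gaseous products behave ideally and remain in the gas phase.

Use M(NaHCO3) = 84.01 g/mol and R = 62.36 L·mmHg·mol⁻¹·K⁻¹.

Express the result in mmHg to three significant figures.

n(NaHCO3) = 2.90 / 84.01 = 0.03452 mol
n(gas produced) = (2/2) × 0.03452 = 0.03452 mol
P = nRT/V = 0.03452 × 62.36 × 1080.15 / 83.9 = 27.71 mmHg

27.7 mmHg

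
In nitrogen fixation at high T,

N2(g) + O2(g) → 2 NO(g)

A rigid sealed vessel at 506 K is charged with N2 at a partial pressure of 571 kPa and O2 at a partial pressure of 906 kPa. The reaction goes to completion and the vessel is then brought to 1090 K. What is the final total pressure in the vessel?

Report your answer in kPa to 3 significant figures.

Because the vessel is rigid and T is held at 506 K, work the stoichiometry in partial pressures (P_i = n_iRT/V).
P(O2) required for 571 kPa of N2 = (1/1) × 571 = 571.0 kPa; available 906 kPa, so N2 is limiting.
P(O2) remaining = 906 − (1/1) × 571 = 335.0 kPa
P(gaseous products) = (2)/1 × 571 = 1142 kPa
P_total at 506 K = 335.0 + 1142 = 1477 kPa
Scaling to 1090 K: P = 1477 × 1090/506 = 3182 kPa

3180 kPa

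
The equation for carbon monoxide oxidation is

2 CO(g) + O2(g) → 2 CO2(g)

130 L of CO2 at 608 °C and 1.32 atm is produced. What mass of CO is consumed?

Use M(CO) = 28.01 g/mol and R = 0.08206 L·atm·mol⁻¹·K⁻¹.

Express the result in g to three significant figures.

66.5 g

n(CO2) = PV/RT = (1.32 × 130) / (0.08206 × 881.15) = 2.373 mol
n(CO) = (2/2) × 2.373 = 2.373 mol
m(CO) = 2.373 × 28.01 = 66.47 g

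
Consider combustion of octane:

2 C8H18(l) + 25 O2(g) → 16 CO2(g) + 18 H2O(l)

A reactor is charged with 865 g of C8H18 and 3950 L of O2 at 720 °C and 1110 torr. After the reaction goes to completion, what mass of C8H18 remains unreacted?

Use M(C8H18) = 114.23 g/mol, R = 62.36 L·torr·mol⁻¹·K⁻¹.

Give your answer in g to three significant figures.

218 g

n(C8H18) = 865 / 114.23 = 7.572 mol
n(O2) = PV/RT = (1110 × 3950) / (62.36 × 993.15) = 70.79 mol
For 7.572 mol C8H18, stoichiometry requires (25/2) × 7.572 = 94.65 mol O2; 70.79 mol is available, so O2 is limiting.
n(C8H18) consumed = (2/25) × 70.79 = 5.663 mol; remaining = 7.572 − 5.663 = 1.909 mol
m(C8H18) = 1.909 × 114.23 = 218.1 g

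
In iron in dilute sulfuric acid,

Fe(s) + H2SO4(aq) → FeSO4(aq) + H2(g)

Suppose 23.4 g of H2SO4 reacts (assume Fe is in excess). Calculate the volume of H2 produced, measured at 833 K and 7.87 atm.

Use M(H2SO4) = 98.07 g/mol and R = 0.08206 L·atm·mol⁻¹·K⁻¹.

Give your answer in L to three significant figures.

2.07 L

n(H2SO4) = 23.40 / 98.07 = 0.2386 mol
n(H2) = (1/1) × 0.2386 = 0.2386 mol
V = nRT/P = 0.2386 × 0.08206 × 833 / 7.87 = 2.072 L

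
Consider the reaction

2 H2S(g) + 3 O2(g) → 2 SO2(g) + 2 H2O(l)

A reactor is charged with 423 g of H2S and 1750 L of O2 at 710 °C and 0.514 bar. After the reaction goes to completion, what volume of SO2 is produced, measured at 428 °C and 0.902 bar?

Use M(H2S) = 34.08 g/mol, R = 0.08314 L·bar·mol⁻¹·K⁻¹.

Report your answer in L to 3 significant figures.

n(H2S) = 423 / 34.08 = 12.41 mol
n(O2) = PV/RT = (0.514 × 1750) / (0.08314 × 983.15) = 11.00 mol
For 12.41 mol H2S, stoichiometry requires (3/2) × 12.41 = 18.62 mol O2; 11.00 mol is available, so O2 is limiting.
n(SO2) = (2/3) × 11.00 = 7.333 mol
V(SO2) = nRT/P = 7.333 × 0.08314 × 701.15 / 0.902 = 473.9 L

474 L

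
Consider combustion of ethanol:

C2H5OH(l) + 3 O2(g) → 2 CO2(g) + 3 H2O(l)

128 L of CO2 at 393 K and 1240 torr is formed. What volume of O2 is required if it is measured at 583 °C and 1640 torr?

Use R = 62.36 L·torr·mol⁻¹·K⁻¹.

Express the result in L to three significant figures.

n(CO2) = PV/RT = (1240 × 128) / (62.36 × 393) = 6.476 mol
n(O2) = (3/2) × 6.476 = 9.714 mol
V = nRT/P = 9.714 × 62.36 × 856.15 / 1640 = 316.2 L

316 L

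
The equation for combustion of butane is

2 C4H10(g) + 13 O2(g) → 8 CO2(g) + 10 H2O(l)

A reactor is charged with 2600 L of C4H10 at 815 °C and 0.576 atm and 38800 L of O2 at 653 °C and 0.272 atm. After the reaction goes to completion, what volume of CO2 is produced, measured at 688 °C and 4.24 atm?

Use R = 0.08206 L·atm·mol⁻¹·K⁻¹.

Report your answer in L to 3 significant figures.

n(C4H10) = PV/RT = (0.576 × 2600) / (0.08206 × 1088.15) = 16.77 mol
n(O2) = PV/RT = (0.272 × 38800) / (0.08206 × 926.15) = 138.9 mol
For 16.77 mol C4H10, stoichiometry requires (13/2) × 16.77 = 109.0 mol O2; 138.9 mol is available, so C4H10 is limiting.
n(CO2) = (8/2) × 16.77 = 67.08 mol
V(CO2) = nRT/P = 67.08 × 0.08206 × 961.15 / 4.24 = 1248 L

1250 L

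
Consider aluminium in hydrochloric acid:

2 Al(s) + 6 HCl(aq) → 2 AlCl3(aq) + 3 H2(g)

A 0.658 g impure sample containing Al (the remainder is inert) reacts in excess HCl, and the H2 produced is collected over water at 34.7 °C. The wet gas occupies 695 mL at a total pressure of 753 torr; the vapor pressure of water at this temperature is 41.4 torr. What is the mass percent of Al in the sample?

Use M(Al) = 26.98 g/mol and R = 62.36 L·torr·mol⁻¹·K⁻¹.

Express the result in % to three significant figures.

70.4 %

P(H2) = 753 − 41.4 = 711.6 torr
n(H2) = PV/RT = (711.6 × 0.6950) / (62.36 × 307.85) = 0.02576 mol
n(Al) = (2/3) × 0.02576 = 0.01717 mol
m(Al) = 0.01717 × 26.98 = 0.4632 g
%Al = 0.4632 / 0.658 × 100 = 70.40%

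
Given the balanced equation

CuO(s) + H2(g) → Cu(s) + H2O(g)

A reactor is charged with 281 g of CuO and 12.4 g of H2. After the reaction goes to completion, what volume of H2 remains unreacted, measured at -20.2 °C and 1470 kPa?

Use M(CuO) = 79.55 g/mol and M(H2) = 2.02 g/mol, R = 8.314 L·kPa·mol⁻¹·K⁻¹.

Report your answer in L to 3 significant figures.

3.73 L

n(CuO) = 281 / 79.55 = 3.532 mol
n(H2) = 12.4 / 2.02 = 6.139 mol
For 3.532 mol CuO, stoichiometry requires (1/1) × 3.532 = 3.532 mol H2; 6.139 mol is available, so CuO is limiting.
n(H2) consumed = (1/1) × 3.532 = 3.532 mol; remaining = 6.139 − 3.532 = 2.607 mol
V(H2) = nRT/P = 2.607 × 8.314 × 252.95 / 1470 = 3.730 L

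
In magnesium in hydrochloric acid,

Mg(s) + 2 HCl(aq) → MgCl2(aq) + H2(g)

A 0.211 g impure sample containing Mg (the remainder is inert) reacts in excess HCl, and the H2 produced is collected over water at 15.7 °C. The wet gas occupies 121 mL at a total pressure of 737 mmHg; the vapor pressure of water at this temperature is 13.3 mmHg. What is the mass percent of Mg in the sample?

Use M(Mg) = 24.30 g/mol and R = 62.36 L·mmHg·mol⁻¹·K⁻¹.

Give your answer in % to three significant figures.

P(H2) = 737 − 13.3 = 723.7 mmHg
n(H2) = PV/RT = (723.7 × 0.1210) / (62.36 × 288.85) = 0.004861 mol
n(Mg) = (1/1) × 0.004861 = 0.004861 mol
m(Mg) = 0.004861 × 24.30 = 0.1181 g
%Mg = 0.1181 / 0.211 × 100 = 55.97%

56.0 %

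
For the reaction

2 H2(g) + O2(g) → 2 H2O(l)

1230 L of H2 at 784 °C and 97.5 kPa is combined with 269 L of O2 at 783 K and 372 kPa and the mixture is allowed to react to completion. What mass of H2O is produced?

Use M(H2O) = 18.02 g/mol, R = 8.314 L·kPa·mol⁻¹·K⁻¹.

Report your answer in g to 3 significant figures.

246 g

n(H2) = PV/RT = (97.5 × 1230) / (8.314 × 1057.15) = 13.64 mol
n(O2) = PV/RT = (372 × 269) / (8.314 × 783) = 15.37 mol
For 13.64 mol H2, stoichiometry requires (1/2) × 13.64 = 6.820 mol O2; 15.37 mol is available, so H2 is limiting.
n(H2O) = (2/2) × 13.64 = 13.64 mol
m(H2O) = 13.64 × 18.02 = 245.8 g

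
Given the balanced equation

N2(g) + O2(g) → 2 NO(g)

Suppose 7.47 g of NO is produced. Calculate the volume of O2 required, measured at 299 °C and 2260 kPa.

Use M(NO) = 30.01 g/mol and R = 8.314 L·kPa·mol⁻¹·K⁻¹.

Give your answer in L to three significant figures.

0.262 L

n(NO) = 7.470 / 30.01 = 0.2489 mol
n(O2) = (1/2) × 0.2489 = 0.1245 mol
V = nRT/P = 0.1245 × 8.314 × 572.15 / 2260 = 0.2620 L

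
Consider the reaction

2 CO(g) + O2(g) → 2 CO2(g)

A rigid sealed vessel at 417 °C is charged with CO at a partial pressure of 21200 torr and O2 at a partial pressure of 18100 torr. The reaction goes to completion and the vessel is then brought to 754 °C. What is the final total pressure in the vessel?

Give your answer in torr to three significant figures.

42700 torr

With V and T fixed, P_i ∝ n_i, so the mole ratios apply directly to partial pressures at 417 °C.
P(O2) required for 21200 torr of CO = (1/2) × 21200 = 10600 torr; available 18100 torr, so CO is limiting.
P(O2) remaining = 18100 − (1/2) × 21200 = 7500 torr
P(gaseous products) = (2)/2 × 21200 = 21200 torr
P_total at 417 °C = 7500 + 21200 = 28700 torr
Scaling to 754 °C: P = 28700 × 1027.15/690.15 = 42710 torr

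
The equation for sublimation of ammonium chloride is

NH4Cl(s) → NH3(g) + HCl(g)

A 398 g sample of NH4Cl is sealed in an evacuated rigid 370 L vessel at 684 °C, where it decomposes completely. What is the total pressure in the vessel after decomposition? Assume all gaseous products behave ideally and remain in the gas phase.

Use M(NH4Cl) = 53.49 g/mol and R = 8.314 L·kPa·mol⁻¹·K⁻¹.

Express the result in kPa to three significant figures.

320 kPa

n(NH4Cl) = 398 / 53.49 = 7.441 mol
n(gas produced) = (2/1) × 7.441 = 14.88 mol
P = nRT/V = 14.88 × 8.314 × 957.15 / 370 = 320.0 kPa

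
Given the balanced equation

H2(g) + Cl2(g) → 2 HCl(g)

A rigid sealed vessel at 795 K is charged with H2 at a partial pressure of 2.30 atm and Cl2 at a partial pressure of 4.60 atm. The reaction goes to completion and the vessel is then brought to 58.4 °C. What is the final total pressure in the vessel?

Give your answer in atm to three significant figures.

2.88 atm

Because the vessel is rigid and T is held at 795 K, work the stoichiometry in partial pressures (P_i = n_iRT/V).
P(Cl2) required for 2.30 atm of H2 = (1/1) × 2.30 = 2.300 atm; available 4.60 atm, so H2 is limiting.
P(Cl2) remaining = 4.60 − (1/1) × 2.30 = 2.300 atm
P(gaseous products) = (2)/1 × 2.30 = 4.600 atm
P_total at 795 K = 2.300 + 4.600 = 6.900 atm
Scaling to 58.4 °C: P = 6.900 × 331.55/795 = 2.878 atm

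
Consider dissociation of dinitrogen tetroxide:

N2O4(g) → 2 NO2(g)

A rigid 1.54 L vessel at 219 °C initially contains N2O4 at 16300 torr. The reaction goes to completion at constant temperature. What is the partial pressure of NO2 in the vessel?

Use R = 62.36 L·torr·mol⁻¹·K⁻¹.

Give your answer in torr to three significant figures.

32600 torr

n(N2O4)₀ = PV/RT = (16300 × 1.54) / (62.36 × 492.15) = 0.8179 mol
n(NO2) = (2/1) × 0.8179 = 1.636 mol
P(NO2) = nRT/V = 1.636 × 62.36 × 492.15 / 1.54 = 32600 torr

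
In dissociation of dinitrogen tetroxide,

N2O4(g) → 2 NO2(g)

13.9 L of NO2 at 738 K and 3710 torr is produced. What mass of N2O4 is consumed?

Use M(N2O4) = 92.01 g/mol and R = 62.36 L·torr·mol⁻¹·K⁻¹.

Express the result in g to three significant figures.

n(NO2) = PV/RT = (3710 × 13.9) / (62.36 × 738) = 1.121 mol
n(N2O4) = (1/2) × 1.121 = 0.5605 mol
m(N2O4) = 0.5605 × 92.01 = 51.57 g

51.6 g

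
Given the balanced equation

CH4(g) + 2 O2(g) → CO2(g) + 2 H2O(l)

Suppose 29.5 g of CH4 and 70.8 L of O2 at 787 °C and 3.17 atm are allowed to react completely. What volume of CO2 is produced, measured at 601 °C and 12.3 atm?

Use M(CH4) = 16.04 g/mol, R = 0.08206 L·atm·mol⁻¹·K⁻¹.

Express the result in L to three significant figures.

n(CH4) = 29.5 / 16.04 = 1.839 mol
n(O2) = PV/RT = (3.17 × 70.8) / (0.08206 × 1060.15) = 2.580 mol
For 1.839 mol CH4, stoichiometry requires (2/1) × 1.839 = 3.678 mol O2; 2.580 mol is available, so O2 is limiting.
n(CO2) = (1/2) × 2.580 = 1.290 mol
V(CO2) = nRT/P = 1.290 × 0.08206 × 874.15 / 12.3 = 7.523 L

7.52 L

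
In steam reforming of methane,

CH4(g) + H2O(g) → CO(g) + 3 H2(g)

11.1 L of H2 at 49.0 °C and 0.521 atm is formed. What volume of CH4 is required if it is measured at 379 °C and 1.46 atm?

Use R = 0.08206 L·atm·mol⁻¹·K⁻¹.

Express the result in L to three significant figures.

n(H2) = PV/RT = (0.521 × 11.1) / (0.08206 × 322.15) = 0.2188 mol
n(CH4) = (1/3) × 0.2188 = 0.07293 mol
V = nRT/P = 0.07293 × 0.08206 × 652.15 / 1.46 = 2.673 L

2.67 L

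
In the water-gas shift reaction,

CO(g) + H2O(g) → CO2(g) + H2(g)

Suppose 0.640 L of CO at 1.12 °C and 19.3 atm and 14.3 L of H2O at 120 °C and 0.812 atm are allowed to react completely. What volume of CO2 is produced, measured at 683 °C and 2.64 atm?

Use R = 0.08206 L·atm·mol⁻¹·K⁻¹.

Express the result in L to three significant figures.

10.7 L

n(CO) = PV/RT = (19.3 × 0.640) / (0.08206 × 274.27) = 0.5488 mol
n(H2O) = PV/RT = (0.812 × 14.3) / (0.08206 × 393.15) = 0.3599 mol
For 0.5488 mol CO, stoichiometry requires (1/1) × 0.5488 = 0.5488 mol H2O; 0.3599 mol is available, so H2O is limiting.
n(CO2) = (1/1) × 0.3599 = 0.3599 mol
V(CO2) = nRT/P = 0.3599 × 0.08206 × 956.15 / 2.64 = 10.70 L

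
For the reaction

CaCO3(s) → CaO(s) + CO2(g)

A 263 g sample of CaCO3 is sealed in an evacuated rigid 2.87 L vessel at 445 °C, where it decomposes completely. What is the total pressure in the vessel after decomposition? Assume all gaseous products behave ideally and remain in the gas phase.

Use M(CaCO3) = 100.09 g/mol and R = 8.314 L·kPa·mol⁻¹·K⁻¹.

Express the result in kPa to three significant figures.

5470 kPa

n(CaCO3) = 263 / 100.09 = 2.628 mol
n(gas produced) = (1/1) × 2.628 = 2.628 mol
P = nRT/V = 2.628 × 8.314 × 718.15 / 2.87 = 5467 kPa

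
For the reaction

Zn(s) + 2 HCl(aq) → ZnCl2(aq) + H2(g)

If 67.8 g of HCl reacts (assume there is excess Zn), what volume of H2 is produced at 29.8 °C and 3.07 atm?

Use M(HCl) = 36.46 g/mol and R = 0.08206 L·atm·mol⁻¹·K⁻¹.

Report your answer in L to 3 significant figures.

n(HCl) = 67.80 / 36.46 = 1.860 mol
n(H2) = (1/2) × 1.860 = 0.9300 mol
V = nRT/P = 0.9300 × 0.08206 × 302.95 / 3.07 = 7.531 L

7.53 L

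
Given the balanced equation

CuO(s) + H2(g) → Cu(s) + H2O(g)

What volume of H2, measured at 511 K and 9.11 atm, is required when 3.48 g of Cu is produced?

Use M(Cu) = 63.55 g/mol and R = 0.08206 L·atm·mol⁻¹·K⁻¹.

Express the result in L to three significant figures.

n(Cu) = 3.480 / 63.55 = 0.05476 mol
n(H2) = (1/1) × 0.05476 = 0.05476 mol
V = nRT/P = 0.05476 × 0.08206 × 511 / 9.11 = 0.2521 L

0.252 L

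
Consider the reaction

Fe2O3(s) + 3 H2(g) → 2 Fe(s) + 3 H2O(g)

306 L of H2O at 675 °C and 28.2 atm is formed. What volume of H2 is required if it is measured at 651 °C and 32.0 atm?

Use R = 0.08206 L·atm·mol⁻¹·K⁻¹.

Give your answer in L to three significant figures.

263 L

n(H2O) = PV/RT = (28.2 × 306) / (0.08206 × 948.15) = 110.9 mol
n(H2) = (3/3) × 110.9 = 110.9 mol
V = nRT/P = 110.9 × 0.08206 × 924.15 / 32.0 = 262.8 L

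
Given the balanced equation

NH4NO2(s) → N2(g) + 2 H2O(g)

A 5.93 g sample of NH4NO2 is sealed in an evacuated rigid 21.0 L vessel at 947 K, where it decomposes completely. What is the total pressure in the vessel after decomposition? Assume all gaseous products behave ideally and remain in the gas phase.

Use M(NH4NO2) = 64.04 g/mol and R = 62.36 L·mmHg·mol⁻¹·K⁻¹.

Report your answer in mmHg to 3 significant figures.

781 mmHg

n(NH4NO2) = 5.93 / 64.04 = 0.09260 mol
n(gas produced) = (3/1) × 0.09260 = 0.2778 mol
P = nRT/V = 0.2778 × 62.36 × 947 / 21.0 = 781.2 mmHg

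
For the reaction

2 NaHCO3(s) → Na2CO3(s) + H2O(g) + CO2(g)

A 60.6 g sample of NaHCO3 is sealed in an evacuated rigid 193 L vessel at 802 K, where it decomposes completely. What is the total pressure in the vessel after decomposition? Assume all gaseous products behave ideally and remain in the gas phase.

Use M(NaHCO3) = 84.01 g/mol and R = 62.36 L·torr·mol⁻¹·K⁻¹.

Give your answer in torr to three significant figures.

187 torr

n(NaHCO3) = 60.6 / 84.01 = 0.7213 mol
n(gas produced) = (2/2) × 0.7213 = 0.7213 mol
P = nRT/V = 0.7213 × 62.36 × 802 / 193 = 186.9 torr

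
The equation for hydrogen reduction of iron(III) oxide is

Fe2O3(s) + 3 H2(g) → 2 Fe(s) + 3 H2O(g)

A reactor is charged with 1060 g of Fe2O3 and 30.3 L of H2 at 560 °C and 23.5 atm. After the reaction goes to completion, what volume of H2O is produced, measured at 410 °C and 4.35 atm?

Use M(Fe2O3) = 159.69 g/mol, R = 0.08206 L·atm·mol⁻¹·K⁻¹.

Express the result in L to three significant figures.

134 L

n(Fe2O3) = 1060 / 159.69 = 6.638 mol
n(H2) = PV/RT = (23.5 × 30.3) / (0.08206 × 833.15) = 10.41 mol
For 6.638 mol Fe2O3, stoichiometry requires (3/1) × 6.638 = 19.91 mol H2; 10.41 mol is available, so H2 is limiting.
n(H2O) = (3/3) × 10.41 = 10.41 mol
V(H2O) = nRT/P = 10.41 × 0.08206 × 683.15 / 4.35 = 134.2 L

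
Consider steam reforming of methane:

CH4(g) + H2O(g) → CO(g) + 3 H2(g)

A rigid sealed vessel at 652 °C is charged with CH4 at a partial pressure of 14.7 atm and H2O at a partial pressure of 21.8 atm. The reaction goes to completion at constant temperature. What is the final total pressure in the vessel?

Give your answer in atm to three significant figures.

65.9 atm

At constant V, partial pressures at 652 °C are proportional to moles, so apply stoichiometry directly to pressures.
P(H2O) required for 14.7 atm of CH4 = (1/1) × 14.7 = 14.70 atm; available 21.8 atm, so CH4 is limiting.
P(H2O) remaining = 21.8 − (1/1) × 14.7 = 7.100 atm
P(gaseous products) = (1+3)/1 × 14.7 = 58.80 atm
P_total at 652 °C = 7.100 + 58.80 = 65.90 atm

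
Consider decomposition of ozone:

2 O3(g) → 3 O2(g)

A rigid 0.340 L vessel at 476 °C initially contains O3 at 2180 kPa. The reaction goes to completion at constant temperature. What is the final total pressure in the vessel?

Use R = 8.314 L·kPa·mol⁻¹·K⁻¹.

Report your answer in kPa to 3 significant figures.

3270 kPa

At constant T and V, P ∝ n(gas): 2 mol gas → 3 mol gas.
P_final = (3/2) × 2180 = 3270 kPa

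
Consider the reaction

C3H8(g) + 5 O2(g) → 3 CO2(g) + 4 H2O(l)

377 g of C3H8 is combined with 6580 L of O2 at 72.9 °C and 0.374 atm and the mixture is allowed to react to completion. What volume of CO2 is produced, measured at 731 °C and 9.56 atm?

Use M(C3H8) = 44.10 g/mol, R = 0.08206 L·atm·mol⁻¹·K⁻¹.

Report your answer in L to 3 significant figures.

221 L

n(C3H8) = 377 / 44.10 = 8.549 mol
n(O2) = PV/RT = (0.374 × 6580) / (0.08206 × 346.05) = 86.66 mol
For 8.549 mol C3H8, stoichiometry requires (5/1) × 8.549 = 42.74 mol O2; 86.66 mol is available, so C3H8 is limiting.
n(CO2) = (3/1) × 8.549 = 25.65 mol
V(CO2) = nRT/P = 25.65 × 0.08206 × 1004.15 / 9.56 = 221.1 L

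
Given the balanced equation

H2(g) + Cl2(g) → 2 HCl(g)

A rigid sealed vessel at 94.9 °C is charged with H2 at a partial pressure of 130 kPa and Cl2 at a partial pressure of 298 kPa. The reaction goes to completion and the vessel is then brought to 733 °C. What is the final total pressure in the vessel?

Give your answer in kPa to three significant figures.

1170 kPa

With V and T fixed, P_i ∝ n_i, so the mole ratios apply directly to partial pressures at 94.9 °C.
P(Cl2) required for 130 kPa of H2 = (1/1) × 130 = 130.0 kPa; available 298 kPa, so H2 is limiting.
P(Cl2) remaining = 298 − (1/1) × 130 = 168.0 kPa
P(gaseous products) = (2)/1 × 130 = 260.0 kPa
P_total at 94.9 °C = 168.0 + 260.0 = 428.0 kPa
Scaling to 733 °C: P = 428.0 × 1006.15/368.05 = 1170 kPa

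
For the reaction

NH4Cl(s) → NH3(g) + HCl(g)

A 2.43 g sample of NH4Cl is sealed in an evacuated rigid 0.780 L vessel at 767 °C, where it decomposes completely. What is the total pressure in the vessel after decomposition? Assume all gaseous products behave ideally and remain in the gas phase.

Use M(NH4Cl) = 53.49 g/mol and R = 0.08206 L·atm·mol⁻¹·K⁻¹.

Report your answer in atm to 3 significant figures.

n(NH4Cl) = 2.43 / 53.49 = 0.04543 mol
n(gas produced) = (2/1) × 0.04543 = 0.09086 mol
P = nRT/V = 0.09086 × 0.08206 × 1040.15 / 0.780 = 9.943 atm

9.94 atm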